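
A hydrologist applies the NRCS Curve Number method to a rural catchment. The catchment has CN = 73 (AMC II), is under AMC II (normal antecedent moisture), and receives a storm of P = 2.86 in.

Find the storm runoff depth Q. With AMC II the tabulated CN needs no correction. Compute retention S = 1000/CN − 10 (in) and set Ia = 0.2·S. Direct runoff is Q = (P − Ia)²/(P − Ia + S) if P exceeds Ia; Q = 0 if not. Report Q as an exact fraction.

AMC II — tabulated CN = 73 applies directly.
S = 1000/73 − 10 = 270/73 in ≈ 3.699 in
Ia = 0.2S: 0.2·3.699 = 0.740 in (exactly 54/73)
Since P=2.860 > Ia=0.740: effective rainfall P−Ia = 7739/3650 in
Runoff Q = (P−Ia)²/(P−Ia+S) = (2.120)²/(2.120+3.699) = 59892121/77522350 ≈ 0.773 in

Q = 59892121/77522350 in ≈ 0.773 in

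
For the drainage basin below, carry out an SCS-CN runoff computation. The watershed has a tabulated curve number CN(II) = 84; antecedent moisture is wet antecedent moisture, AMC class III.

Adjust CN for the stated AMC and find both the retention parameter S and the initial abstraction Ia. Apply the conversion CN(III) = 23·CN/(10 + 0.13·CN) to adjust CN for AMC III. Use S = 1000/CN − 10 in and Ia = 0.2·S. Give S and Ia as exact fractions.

Adjust CN=84 to AMC III: 23·84/(10 + 0.13·84) → 1932 ÷ (523/25) = 48300/523 ≈ 92.352
Retention S: 1000/CN − 10 with CN=92.352 → S = 400/483 ≈ 0.828 in
Ia = 0.2·(400/483) = 80/483 in ≈ 0.166 in

S = 400/483 in ≈ 0.828 in; Ia = 80/483 in ≈ 0.166 in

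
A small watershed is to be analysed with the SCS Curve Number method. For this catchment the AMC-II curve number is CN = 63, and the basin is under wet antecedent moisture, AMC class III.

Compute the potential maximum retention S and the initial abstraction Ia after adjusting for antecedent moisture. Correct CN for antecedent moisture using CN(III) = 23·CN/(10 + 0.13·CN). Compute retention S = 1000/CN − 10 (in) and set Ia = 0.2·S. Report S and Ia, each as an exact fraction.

Adjust CN=63 to AMC III: 23·63/(10 + 0.13·63) → 1449 ÷ (1819/100) = 144900/1819 ≈ 79.659
Retention S: 1000/CN − 10 with CN=79.659 → S = 3700/1449 ≈ 2.553 in
Ia = 0.2·(3700/1449) = 740/1449 in ≈ 0.511 in

S = 3700/1449 in ≈ 2.553 in; Ia = 740/1449 in ≈ 0.511 in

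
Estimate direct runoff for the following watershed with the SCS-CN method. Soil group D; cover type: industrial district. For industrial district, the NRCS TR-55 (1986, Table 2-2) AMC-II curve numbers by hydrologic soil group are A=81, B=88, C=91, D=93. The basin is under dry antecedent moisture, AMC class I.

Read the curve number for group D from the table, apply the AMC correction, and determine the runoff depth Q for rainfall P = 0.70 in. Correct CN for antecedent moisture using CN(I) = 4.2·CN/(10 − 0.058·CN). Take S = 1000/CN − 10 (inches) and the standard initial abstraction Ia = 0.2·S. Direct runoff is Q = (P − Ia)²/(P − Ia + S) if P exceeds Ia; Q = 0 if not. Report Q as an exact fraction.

NRCS table: industrial district, soil group D → CN(II) = 93
CN(I) from CN(II)=93: (4.2·93)/(10 − 0.058·93) = 27900/329 ≈ 84.802
Max retention: S = 1000/(27900/329) − 10 = 500/279 in (≈ 1.792 in)
Ia = 0.2·(500/279) = 100/279 in ≈ 0.358 in
Since P=0.700 > Ia=0.358: effective rainfall P−Ia = 953/2790 in
Q = (953/2790)²/((953/2790) + 500/279) = (908209/7784100)/(5953/2790) = 908209/16608870 in ≈ 0.055 in

Q = 908209/16608870 in ≈ 0.055 in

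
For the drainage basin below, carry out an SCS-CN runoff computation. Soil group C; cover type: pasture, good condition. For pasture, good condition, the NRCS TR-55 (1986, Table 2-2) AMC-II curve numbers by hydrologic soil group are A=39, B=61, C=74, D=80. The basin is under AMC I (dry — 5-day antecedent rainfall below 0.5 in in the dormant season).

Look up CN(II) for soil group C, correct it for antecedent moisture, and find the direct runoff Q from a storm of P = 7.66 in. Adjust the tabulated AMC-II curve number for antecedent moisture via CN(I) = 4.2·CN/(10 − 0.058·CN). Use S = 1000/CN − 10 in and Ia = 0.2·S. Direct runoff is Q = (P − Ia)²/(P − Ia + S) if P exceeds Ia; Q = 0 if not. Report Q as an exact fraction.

Q = 54098573281/21662410350 in ≈ 2.497 in

NRCS table: pasture, good condition, soil group C → CN(II) = 74
Dry (AMC I): CN(I) = 4.2·74/(10 − 0.058·74) = (1554/5)/(1427/250) = 77700/1427 ≈ 54.450
S = 1000/(77700/1427) − 10 = 6500/777 in ≈ 8.366 in
Ia = 0.2S: 0.2·8.366 = 1.673 in (exactly 1300/777)
Excess rainfall: 7.660 − 1.673 = 5.987 in; P > Ia so Q > 0
Q = (232591/38850)²/((232591/38850) + 6500/777) = (54098573281/1509322500)/(557591/38850) = 54098573281/21662410350 in ≈ 2.497 in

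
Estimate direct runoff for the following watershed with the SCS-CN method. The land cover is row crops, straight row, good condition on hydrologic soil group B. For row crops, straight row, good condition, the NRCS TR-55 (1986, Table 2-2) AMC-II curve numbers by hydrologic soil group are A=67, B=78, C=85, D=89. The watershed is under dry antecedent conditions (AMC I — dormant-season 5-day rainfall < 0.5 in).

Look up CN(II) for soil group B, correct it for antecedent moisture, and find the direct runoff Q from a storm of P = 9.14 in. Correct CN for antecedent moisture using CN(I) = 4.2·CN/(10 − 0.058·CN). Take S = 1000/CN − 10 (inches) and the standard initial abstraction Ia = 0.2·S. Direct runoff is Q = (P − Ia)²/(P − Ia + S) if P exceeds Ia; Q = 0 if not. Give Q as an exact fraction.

NRCS table: row crops, straight row, good condition, soil group B → CN(II) = 78
CN(I) from CN(II)=78: (4.2·78)/(10 − 0.058·78) = 81900/1369 ≈ 59.825
Max retention: S = 1000/(81900/1369) − 10 = 5500/819 in (≈ 6.716 in)
Ia = 0.2S: 0.2·6.716 = 1.343 in (exactly 1100/819)
P − Ia = 9.140 − 1.343 = 319283/40950 ≈ 7.797 in (> 0, runoff occurs)
Q = (319283/40950)²/((319283/40950) + 5500/819) = (101941634089/1676902500)/(594283/40950) = 101941634089/24335888850 in ≈ 4.189 in

Q = 101941634089/24335888850 in ≈ 4.189 in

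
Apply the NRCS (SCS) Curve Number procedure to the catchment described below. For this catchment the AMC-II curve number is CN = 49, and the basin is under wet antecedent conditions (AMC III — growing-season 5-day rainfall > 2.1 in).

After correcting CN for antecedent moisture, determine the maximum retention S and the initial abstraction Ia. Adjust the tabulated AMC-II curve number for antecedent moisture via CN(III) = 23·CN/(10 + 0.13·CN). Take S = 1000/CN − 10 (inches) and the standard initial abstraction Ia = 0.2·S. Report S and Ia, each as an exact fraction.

Adjust CN=49 to AMC III: 23·49/(10 + 0.13·49) → 1127 ÷ (1637/100) = 112700/1637 ≈ 68.845
S = 1000/(112700/1637) − 10 = 5100/1127 in ≈ 4.525 in
Ia = 0.2·(5100/1127) = 1020/1127 in ≈ 0.905 in

S = 5100/1127 in ≈ 4.525 in; Ia = 1020/1127 in ≈ 0.905 in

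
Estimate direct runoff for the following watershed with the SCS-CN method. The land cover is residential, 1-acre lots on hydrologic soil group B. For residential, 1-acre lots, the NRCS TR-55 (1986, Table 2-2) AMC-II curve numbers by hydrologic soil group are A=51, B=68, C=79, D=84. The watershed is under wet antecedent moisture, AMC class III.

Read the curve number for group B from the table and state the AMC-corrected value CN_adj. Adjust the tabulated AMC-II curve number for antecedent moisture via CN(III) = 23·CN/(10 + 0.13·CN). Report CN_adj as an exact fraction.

NRCS table: residential, 1-acre lots, soil group B → CN(II) = 68
Wet (AMC III): CN(III) = 23·68/(10 + 0.13·68) = 1564/(471/25) = 39100/471 ≈ 83.015

CN_adj = 39100/471 ≈ 83.015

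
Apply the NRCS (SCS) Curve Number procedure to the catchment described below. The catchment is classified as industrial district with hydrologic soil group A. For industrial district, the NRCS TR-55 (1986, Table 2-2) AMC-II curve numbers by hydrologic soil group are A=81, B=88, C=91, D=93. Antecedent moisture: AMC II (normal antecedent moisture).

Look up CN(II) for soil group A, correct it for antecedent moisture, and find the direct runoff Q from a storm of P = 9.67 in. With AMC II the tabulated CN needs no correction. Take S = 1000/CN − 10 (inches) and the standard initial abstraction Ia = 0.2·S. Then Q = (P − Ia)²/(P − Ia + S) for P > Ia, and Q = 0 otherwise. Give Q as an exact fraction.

Q = 5554273729/757568700 in ≈ 7.332 in

NRCS table: industrial district, soil group A → CN(II) = 81
Average conditions: CN = 81 (no AMC adjustment).
Retention S: 1000/CN − 10 with CN=81.000 → S = 190/81 ≈ 2.346 in
Ia = 0.2S: 0.2·2.346 = 0.469 in (exactly 38/81)
P − Ia = 9.670 − 0.469 = 74527/8100 ≈ 9.201 in (> 0, runoff occurs)
Q = (74527/8100)²/((74527/8100) + 190/81) = (5554273729/65610000)/(93527/8100) = 5554273729/757568700 in ≈ 7.332 in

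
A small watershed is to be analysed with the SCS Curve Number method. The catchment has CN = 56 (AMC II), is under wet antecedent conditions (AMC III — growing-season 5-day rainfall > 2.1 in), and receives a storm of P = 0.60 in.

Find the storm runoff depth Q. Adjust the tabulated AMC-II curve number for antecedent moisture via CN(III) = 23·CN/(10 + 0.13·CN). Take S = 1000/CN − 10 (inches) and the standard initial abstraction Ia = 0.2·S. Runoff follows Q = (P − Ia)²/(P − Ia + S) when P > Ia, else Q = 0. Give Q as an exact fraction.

Q = 0 in ≈ 0.000 in

Adjust CN=56 to AMC III: 23·56/(10 + 0.13·56) → 1288 ÷ (432/25) = 4025/54 ≈ 74.537
S = 1000/(4025/54) − 10 = 550/161 in ≈ 3.416 in
Ia = 0.2·(550/161) = 110/161 in ≈ 0.683 in
P = 0.600 ≤ Ia = 0.683 in: entire storm abstracted, Q = 0.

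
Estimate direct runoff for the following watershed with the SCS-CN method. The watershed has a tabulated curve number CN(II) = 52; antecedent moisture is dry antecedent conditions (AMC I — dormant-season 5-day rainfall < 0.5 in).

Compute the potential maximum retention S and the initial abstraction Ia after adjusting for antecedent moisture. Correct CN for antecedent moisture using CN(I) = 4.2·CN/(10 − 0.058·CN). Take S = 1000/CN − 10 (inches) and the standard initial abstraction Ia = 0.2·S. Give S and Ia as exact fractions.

Adjust CN=52 to AMC I: 4.2·52/(10 − 0.058·52) → (1092/5) ÷ (873/125) = 9100/291 ≈ 31.271
Max retention: S = 1000/(9100/291) − 10 = 2000/91 in (≈ 21.978 in)
Ia = 0.2·(2000/91) = 400/91 in ≈ 4.396 in

S = 2000/91 in ≈ 21.978 in; Ia = 400/91 in ≈ 4.396 in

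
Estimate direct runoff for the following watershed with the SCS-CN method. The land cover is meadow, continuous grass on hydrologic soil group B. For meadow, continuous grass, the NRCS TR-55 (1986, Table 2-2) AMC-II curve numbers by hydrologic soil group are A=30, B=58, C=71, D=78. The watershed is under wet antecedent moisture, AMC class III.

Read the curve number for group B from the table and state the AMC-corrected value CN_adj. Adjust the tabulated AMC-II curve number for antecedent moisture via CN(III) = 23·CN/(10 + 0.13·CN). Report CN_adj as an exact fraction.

NRCS table: meadow, continuous grass, soil group B → CN(II) = 58
CN(III) from CN(II)=58: (23·58)/(10 + 0.13·58) = 66700/877 ≈ 76.055

CN_adj = 66700/877 ≈ 76.055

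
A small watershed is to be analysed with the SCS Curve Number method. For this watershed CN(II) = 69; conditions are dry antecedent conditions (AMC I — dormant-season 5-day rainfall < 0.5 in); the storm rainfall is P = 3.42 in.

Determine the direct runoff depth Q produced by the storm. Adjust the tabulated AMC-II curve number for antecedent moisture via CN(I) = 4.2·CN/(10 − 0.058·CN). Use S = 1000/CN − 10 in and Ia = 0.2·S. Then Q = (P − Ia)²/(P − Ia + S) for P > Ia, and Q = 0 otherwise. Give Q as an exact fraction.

Adjust CN=69 to AMC I: 4.2·69/(10 − 0.058·69) → (1449/5) ÷ (2999/500) = 144900/2999 ≈ 48.316
Retention S: 1000/CN − 10 with CN=48.316 → S = 15500/1449 ≈ 10.697 in
Initial abstraction Ia = S/5 = (15500/1449)/5 = 3100/1449 ≈ 2.139 in
Excess rainfall: 3.420 − 2.139 = 1.281 in; P > Ia so Q > 0
Q: (92779/72450)² ÷ (867779/72450) = 8607942841/62870588550 in (≈ 0.137 in)

Q = 8607942841/62870588550 in ≈ 0.137 in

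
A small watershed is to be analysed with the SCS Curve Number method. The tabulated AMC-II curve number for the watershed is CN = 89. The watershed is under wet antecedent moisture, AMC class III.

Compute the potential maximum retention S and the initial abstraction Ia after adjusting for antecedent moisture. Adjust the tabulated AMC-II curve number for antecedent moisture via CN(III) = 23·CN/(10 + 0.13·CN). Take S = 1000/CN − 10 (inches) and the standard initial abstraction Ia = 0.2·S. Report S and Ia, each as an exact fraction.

CN(III) from CN(II)=89: (23·89)/(10 + 0.13·89) = 204700/2157 ≈ 94.900
S = 1000/(204700/2157) − 10 = 1100/2047 in ≈ 0.537 in
Ia = 0.2S: 0.2·0.537 = 0.107 in (exactly 220/2047)

S = 1100/2047 in ≈ 0.537 in; Ia = 220/2047 in ≈ 0.107 in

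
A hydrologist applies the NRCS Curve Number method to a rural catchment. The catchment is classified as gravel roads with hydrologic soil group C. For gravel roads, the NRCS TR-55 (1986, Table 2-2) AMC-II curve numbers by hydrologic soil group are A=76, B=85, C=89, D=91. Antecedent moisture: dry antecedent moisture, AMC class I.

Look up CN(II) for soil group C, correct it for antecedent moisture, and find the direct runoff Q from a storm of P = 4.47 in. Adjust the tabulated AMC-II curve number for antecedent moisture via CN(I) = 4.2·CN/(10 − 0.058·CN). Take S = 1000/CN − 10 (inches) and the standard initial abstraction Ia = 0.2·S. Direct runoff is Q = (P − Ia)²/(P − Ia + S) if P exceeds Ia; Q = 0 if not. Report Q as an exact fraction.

NRCS table: gravel roads, soil group C → CN(II) = 89
CN(I) from CN(II)=89: (4.2·89)/(10 − 0.058·89) = 186900/2419 ≈ 77.263
Retention S: 1000/CN − 10 with CN=77.263 → S = 5500/1869 ≈ 2.943 in
Initial abstraction Ia = S/5 = (5500/1869)/5 = 1100/1869 ≈ 0.589 in
P − Ia = 4.470 − 0.589 = 725443/186900 ≈ 3.881 in (> 0, runoff occurs)
Q: (725443/186900)² ÷ (1275443/186900) = 526267546249/238380296700 in (≈ 2.208 in)

Q = 526267546249/238380296700 in ≈ 2.208 in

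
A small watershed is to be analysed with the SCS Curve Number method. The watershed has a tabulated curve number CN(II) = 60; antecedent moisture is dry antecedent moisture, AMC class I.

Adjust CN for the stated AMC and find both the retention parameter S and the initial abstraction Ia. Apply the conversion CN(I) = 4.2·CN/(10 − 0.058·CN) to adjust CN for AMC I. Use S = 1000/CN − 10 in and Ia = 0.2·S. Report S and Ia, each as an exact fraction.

S = 1000/63 in ≈ 15.873 in; Ia = 200/63 in ≈ 3.175 in

Dry (AMC I): CN(I) = 4.2·60/(10 − 0.058·60) = 252/(163/25) = 6300/163 ≈ 38.650
S = 1000/(6300/163) − 10 = 1000/63 in ≈ 15.873 in
Ia = 0.2·(1000/63) = 200/63 in ≈ 3.175 in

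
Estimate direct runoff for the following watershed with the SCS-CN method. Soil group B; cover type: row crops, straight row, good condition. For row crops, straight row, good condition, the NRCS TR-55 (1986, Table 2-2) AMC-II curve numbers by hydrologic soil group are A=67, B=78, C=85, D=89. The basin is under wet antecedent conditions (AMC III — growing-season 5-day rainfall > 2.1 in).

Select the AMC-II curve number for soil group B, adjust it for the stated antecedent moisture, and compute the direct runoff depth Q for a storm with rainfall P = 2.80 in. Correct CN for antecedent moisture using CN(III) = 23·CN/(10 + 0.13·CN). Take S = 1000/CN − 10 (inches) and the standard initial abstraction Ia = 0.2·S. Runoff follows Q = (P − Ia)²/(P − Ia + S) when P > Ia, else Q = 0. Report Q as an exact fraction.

NRCS table: row crops, straight row, good condition, soil group B → CN(II) = 78
Wet (AMC III): CN(III) = 23·78/(10 + 0.13·78) = 1794/(1007/50) = 89700/1007 ≈ 89.076
Max retention: S = 1000/(89700/1007) − 10 = 1100/897 in (≈ 1.226 in)
Ia = 0.2·(1100/897) = 220/897 in ≈ 0.245 in
Excess rainfall: 2.800 − 0.245 = 2.555 in; P > Ia so Q > 0
Q: (11458/4485)² ÷ (16958/4485) = 65642882/38028315 in (≈ 1.726 in)

Q = 65642882/38028315 in ≈ 1.726 in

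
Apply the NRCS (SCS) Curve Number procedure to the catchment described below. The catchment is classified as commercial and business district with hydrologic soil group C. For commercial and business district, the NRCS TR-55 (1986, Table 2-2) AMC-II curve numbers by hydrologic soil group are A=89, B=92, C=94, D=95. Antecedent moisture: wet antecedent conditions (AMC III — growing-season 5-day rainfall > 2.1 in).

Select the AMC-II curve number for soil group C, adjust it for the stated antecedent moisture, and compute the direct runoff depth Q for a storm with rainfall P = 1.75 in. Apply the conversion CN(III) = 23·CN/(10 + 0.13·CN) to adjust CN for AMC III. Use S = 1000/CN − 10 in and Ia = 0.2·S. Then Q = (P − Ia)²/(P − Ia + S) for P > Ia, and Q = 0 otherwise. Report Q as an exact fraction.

NRCS table: commercial and business district, soil group C → CN(II) = 94
Adjust CN=94 to AMC III: 23·94/(10 + 0.13·94) → 2162 ÷ (1111/50) = 108100/1111 ≈ 97.300
Retention S: 1000/CN − 10 with CN=97.300 → S = 300/1081 ≈ 0.278 in
Ia = 0.2·(300/1081) = 60/1081 in ≈ 0.056 in
P − Ia = 1.750 − 0.056 = 7327/4324 ≈ 1.694 in (> 0, runoff occurs)
Q = (7327/4324)²/((7327/4324) + 300/1081) = (53684929/18696976)/(8527/4324) = 53684929/36870748 in ≈ 1.456 in

Q = 53684929/36870748 in ≈ 1.456 in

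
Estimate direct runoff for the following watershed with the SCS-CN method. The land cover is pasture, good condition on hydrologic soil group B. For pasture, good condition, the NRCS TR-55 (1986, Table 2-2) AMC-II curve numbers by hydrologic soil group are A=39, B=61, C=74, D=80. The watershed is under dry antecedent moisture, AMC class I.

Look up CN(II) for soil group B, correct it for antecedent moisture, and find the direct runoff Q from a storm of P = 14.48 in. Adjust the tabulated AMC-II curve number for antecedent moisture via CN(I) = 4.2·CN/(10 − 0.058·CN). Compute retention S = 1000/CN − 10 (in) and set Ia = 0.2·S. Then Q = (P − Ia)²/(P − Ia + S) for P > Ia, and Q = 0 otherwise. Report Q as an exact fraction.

Q = 7451030738/1518913725 in ≈ 4.905 in

NRCS table: pasture, good condition, soil group B → CN(II) = 61
CN(I) from CN(II)=61: (4.2·61)/(10 − 0.058·61) = 42700/1077 ≈ 39.647
S = 1000/(42700/1077) − 10 = 6500/427 in ≈ 15.222 in
Ia = 0.2·(6500/427) = 1300/427 in ≈ 3.044 in
Excess rainfall: 14.480 − 3.044 = 11.436 in; P > Ia so Q > 0
Q = (122074/10675)²/((122074/10675) + 6500/427) = (14902061476/113955625)/(284574/10675) = 7451030738/1518913725 in ≈ 4.905 in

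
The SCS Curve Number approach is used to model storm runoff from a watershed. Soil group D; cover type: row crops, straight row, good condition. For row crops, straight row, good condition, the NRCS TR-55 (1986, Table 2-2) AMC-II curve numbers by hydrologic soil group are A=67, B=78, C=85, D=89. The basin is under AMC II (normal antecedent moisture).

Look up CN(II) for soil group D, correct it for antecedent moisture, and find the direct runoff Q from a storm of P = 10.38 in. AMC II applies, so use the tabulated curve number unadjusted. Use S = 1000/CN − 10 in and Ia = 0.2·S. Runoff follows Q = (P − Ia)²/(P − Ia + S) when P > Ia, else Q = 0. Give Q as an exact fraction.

NRCS table: row crops, straight row, good condition, soil group D → CN(II) = 89
AMC II — tabulated CN = 89 applies directly.
Retention S: 1000/CN − 10 with CN=89.000 → S = 110/89 ≈ 1.236 in
Ia = 0.2·(110/89) = 22/89 in ≈ 0.247 in
Since P=10.380 > Ia=0.247: effective rainfall P−Ia = 45091/4450 in
Q = (45091/4450)²/((45091/4450) + 110/89) = (2033198281/19802500)/(50591/4450) = 2033198281/225129950 in ≈ 9.031 in

Q = 2033198281/225129950 in ≈ 9.031 in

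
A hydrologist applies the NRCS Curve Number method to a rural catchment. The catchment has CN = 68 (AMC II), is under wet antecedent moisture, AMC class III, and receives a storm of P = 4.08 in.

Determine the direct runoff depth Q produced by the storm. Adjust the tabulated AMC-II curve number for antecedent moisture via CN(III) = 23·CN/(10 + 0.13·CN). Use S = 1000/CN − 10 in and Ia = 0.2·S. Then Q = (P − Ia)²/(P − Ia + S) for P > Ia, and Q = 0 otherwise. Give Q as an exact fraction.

Wet (AMC III): CN(III) = 23·68/(10 + 0.13·68) = 1564/(471/25) = 39100/471 ≈ 83.015
Retention S: 1000/CN − 10 with CN=83.015 → S = 800/391 ≈ 2.046 in
Ia = 0.2·(800/391) = 160/391 in ≈ 0.409 in
Excess rainfall: 4.080 − 0.409 = 3.671 in; P > Ia so Q > 0
Q = (35882/9775)²/((35882/9775) + 800/391) = (1287517924/95550625)/(55882/9775) = 643758962/273123275 in ≈ 2.357 in

Q = 643758962/273123275 in ≈ 2.357 in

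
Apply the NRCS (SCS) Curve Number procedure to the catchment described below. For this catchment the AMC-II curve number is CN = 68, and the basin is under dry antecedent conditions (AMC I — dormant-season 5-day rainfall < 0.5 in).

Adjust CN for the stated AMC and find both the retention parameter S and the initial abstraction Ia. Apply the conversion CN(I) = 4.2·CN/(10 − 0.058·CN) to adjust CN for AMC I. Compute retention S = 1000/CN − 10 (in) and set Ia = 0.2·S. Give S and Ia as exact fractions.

CN(I) from CN(II)=68: (4.2·68)/(10 − 0.058·68) = 35700/757 ≈ 47.160
S = 1000/(35700/757) − 10 = 4000/357 in ≈ 11.204 in
Ia = 0.2S: 0.2·11.204 = 2.241 in (exactly 800/357)

S = 4000/357 in ≈ 11.204 in; Ia = 800/357 in ≈ 2.241 in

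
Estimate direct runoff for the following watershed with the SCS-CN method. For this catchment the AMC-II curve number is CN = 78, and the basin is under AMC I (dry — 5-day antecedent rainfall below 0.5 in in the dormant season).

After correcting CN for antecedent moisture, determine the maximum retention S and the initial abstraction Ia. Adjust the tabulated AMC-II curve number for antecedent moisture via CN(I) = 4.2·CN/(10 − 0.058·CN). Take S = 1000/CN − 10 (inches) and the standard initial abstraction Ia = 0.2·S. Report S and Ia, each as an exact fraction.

Adjust CN=78 to AMC I: 4.2·78/(10 − 0.058·78) → (1638/5) ÷ (1369/250) = 81900/1369 ≈ 59.825
Retention S: 1000/CN − 10 with CN=59.825 → S = 5500/819 ≈ 6.716 in
Ia = 0.2S: 0.2·6.716 = 1.343 in (exactly 1100/819)

S = 5500/819 in ≈ 6.716 in; Ia = 1100/819 in ≈ 1.343 in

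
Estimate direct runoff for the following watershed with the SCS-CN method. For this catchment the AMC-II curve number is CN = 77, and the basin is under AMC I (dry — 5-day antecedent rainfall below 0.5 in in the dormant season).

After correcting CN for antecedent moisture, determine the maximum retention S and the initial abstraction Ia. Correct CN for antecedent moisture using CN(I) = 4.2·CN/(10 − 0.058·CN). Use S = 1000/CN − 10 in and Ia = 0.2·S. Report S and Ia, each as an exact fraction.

S = 11500/1617 in ≈ 7.112 in; Ia = 2300/1617 in ≈ 1.422 in

Adjust CN=77 to AMC I: 4.2·77/(10 − 0.058·77) → (1617/5) ÷ (2767/500) = 161700/2767 ≈ 58.439
Retention S: 1000/CN − 10 with CN=58.439 → S = 11500/1617 ≈ 7.112 in
Ia = 0.2S: 0.2·7.112 = 1.422 in (exactly 2300/1617)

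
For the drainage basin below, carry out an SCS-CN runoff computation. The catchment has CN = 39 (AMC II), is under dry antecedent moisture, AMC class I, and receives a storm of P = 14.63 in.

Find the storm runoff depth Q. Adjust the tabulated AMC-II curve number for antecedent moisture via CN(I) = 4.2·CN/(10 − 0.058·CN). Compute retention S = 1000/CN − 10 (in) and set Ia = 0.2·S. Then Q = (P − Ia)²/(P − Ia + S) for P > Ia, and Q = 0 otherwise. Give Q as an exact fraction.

CN(I) from CN(II)=39: (4.2·39)/(10 − 0.058·39) = 81900/3869 ≈ 21.168
Max retention: S = 1000/(81900/3869) − 10 = 30500/819 in (≈ 37.241 in)
Initial abstraction Ia = S/5 = (30500/819)/5 = 6100/819 ≈ 7.448 in
P − Ia = 14.630 − 7.448 = 588197/81900 ≈ 7.182 in (> 0, runoff occurs)
Q: (588197/81900)² ÷ (3638197/81900) = 345975710809/297968334300 in (≈ 1.161 in)

Q = 345975710809/297968334300 in ≈ 1.161 in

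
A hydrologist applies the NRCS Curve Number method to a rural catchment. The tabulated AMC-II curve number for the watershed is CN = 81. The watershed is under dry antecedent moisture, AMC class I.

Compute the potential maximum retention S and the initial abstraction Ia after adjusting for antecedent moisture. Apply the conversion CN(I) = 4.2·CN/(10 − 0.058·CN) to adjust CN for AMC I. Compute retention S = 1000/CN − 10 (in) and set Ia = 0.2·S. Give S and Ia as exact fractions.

S = 9500/1701 in ≈ 5.585 in; Ia = 1900/1701 in ≈ 1.117 in

CN(I) from CN(II)=81: (4.2·81)/(10 − 0.058·81) = 170100/2651 ≈ 64.164
Max retention: S = 1000/(170100/2651) − 10 = 9500/1701 in (≈ 5.585 in)
Ia = 0.2·(9500/1701) = 1900/1701 in ≈ 1.117 in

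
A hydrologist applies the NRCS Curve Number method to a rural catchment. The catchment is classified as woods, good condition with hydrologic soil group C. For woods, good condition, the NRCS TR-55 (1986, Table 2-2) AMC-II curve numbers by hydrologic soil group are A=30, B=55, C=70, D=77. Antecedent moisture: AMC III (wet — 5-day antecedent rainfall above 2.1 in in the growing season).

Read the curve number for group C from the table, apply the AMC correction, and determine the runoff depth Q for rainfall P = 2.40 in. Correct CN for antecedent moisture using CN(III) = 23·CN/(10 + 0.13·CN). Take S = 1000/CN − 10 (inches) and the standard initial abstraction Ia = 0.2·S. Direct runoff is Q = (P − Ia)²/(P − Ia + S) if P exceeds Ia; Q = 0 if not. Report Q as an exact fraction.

Q = 73984/70035 in ≈ 1.056 in

NRCS table: woods, good condition, soil group C → CN(II) = 70
Adjust CN=70 to AMC III: 23·70/(10 + 0.13·70) → 1610 ÷ (191/10) = 16100/191 ≈ 84.293
Max retention: S = 1000/(16100/191) − 10 = 300/161 in (≈ 1.863 in)
Initial abstraction Ia = S/5 = (300/161)/5 = 60/161 ≈ 0.373 in
P − Ia = 2.400 − 0.373 = 1632/805 ≈ 2.027 in (> 0, runoff occurs)
Q = (1632/805)²/((1632/805) + 300/161) = (2663424/648025)/(3132/805) = 73984/70035 in ≈ 1.056 in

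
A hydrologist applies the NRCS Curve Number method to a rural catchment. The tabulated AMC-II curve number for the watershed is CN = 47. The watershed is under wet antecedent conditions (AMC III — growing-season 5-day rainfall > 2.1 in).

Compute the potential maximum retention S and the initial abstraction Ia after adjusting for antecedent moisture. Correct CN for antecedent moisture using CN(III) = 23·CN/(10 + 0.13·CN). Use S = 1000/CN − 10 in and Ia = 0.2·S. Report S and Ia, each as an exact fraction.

Wet (AMC III): CN(III) = 23·47/(10 + 0.13·47) = 1081/(1611/100) = 108100/1611 ≈ 67.101
Max retention: S = 1000/(108100/1611) − 10 = 5300/1081 in (≈ 4.903 in)
Ia = 0.2·(5300/1081) = 1060/1081 in ≈ 0.981 in

S = 5300/1081 in ≈ 4.903 in; Ia = 1060/1081 in ≈ 0.981 in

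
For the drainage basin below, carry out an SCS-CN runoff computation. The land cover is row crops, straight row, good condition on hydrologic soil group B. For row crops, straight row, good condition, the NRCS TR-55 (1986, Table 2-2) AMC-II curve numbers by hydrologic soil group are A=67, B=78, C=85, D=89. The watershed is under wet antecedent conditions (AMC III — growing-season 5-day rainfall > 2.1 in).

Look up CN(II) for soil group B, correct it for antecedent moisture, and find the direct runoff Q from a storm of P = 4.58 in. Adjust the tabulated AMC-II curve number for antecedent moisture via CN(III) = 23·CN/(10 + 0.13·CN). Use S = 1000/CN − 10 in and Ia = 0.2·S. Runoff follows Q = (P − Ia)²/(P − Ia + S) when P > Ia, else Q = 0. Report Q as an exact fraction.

Q = 37796414569/11186173050 in ≈ 3.379 in

NRCS table: row crops, straight row, good condition, soil group B → CN(II) = 78
Adjust CN=78 to AMC III: 23·78/(10 + 0.13·78) → 1794 ÷ (1007/50) = 89700/1007 ≈ 89.076
Max retention: S = 1000/(89700/1007) − 10 = 1100/897 in (≈ 1.226 in)
Ia = 0.2S: 0.2·1.226 = 0.245 in (exactly 220/897)
P − Ia = 4.580 − 0.245 = 194413/44850 ≈ 4.335 in (> 0, runoff occurs)
Runoff Q = (P−Ia)²/(P−Ia+S) = (4.335)²/(4.335+1.226) = 37796414569/11186173050 ≈ 3.379 in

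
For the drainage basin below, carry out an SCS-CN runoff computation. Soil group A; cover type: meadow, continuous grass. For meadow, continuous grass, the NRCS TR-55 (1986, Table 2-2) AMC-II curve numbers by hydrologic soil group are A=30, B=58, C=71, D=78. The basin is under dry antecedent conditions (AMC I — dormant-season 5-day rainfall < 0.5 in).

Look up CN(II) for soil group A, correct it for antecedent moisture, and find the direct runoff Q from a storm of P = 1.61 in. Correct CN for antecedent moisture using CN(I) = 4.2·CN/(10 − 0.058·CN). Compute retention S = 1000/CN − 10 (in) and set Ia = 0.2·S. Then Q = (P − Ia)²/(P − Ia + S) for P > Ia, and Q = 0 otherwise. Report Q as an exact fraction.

NRCS table: meadow, continuous grass, soil group A → CN(II) = 30
CN(I) from CN(II)=30: (4.2·30)/(10 − 0.058·30) = 900/59 ≈ 15.254
S = 1000/(900/59) − 10 = 500/9 in ≈ 55.556 in
Initial abstraction Ia = S/5 = (500/9)/5 = 100/9 ≈ 11.111 in
P = 1.610 ≤ Ia = 11.111 in: entire storm abstracted, Q = 0.

Q = 0 in ≈ 0.000 in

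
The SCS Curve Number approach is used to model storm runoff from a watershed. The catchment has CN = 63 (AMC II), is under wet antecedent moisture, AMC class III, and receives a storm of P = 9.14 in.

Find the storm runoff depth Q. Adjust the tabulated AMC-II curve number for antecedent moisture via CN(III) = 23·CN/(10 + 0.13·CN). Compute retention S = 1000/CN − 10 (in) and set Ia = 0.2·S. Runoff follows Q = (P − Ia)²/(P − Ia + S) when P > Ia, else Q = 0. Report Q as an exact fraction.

CN(III) from CN(II)=63: (23·63)/(10 + 0.13·63) = 144900/1819 ≈ 79.659
S = 1000/(144900/1819) − 10 = 3700/1449 in ≈ 2.553 in
Initial abstraction Ia = S/5 = (3700/1449)/5 = 740/1449 ≈ 0.511 in
P − Ia = 9.140 − 0.511 = 625193/72450 ≈ 8.629 in (> 0, runoff occurs)
Runoff Q = (P−Ia)²/(P−Ia+S) = (8.629)²/(8.629+2.553) = 390866287249/58698482850 ≈ 6.659 in

Q = 390866287249/58698482850 in ≈ 6.659 in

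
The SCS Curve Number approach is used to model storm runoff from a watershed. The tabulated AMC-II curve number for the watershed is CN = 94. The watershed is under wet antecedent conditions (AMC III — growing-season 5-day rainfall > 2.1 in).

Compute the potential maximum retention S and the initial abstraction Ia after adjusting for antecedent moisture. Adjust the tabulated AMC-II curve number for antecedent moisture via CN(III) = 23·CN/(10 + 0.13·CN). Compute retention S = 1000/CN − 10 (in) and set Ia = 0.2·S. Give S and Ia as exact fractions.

S = 300/1081 in ≈ 0.278 in; Ia = 60/1081 in ≈ 0.056 in

Adjust CN=94 to AMC III: 23·94/(10 + 0.13·94) → 2162 ÷ (1111/50) = 108100/1111 ≈ 97.300
Max retention: S = 1000/(108100/1111) − 10 = 300/1081 in (≈ 0.278 in)
Ia = 0.2·(300/1081) = 60/1081 in ≈ 0.056 in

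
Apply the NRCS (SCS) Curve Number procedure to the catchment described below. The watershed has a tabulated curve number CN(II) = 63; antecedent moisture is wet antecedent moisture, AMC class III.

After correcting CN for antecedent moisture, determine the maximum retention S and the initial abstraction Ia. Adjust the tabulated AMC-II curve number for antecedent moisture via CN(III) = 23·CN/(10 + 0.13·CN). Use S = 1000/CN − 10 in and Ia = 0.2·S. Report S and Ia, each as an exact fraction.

CN(III) from CN(II)=63: (23·63)/(10 + 0.13·63) = 144900/1819 ≈ 79.659
Max retention: S = 1000/(144900/1819) − 10 = 3700/1449 in (≈ 2.553 in)
Initial abstraction Ia = S/5 = (3700/1449)/5 = 740/1449 ≈ 0.511 in

S = 3700/1449 in ≈ 2.553 in; Ia = 740/1449 in ≈ 0.511 in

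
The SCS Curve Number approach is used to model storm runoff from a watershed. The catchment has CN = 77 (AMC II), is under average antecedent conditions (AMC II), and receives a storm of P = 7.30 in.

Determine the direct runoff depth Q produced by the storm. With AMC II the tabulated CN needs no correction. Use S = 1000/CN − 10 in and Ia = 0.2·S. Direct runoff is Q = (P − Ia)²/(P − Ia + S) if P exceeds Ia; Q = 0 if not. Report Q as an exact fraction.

Q = 26635921/5744970 in ≈ 4.636 in

CN(II) = 77; AMC II needs no correction.
S = 1000/77 − 10 = 230/77 in ≈ 2.987 in
Ia = 0.2S: 0.2·2.987 = 0.597 in (exactly 46/77)
P − Ia = 7.300 − 0.597 = 5161/770 ≈ 6.703 in (> 0, runoff occurs)
Q = (5161/770)²/((5161/770) + 230/77) = (26635921/592900)/(7461/770) = 26635921/5744970 in ≈ 4.636 in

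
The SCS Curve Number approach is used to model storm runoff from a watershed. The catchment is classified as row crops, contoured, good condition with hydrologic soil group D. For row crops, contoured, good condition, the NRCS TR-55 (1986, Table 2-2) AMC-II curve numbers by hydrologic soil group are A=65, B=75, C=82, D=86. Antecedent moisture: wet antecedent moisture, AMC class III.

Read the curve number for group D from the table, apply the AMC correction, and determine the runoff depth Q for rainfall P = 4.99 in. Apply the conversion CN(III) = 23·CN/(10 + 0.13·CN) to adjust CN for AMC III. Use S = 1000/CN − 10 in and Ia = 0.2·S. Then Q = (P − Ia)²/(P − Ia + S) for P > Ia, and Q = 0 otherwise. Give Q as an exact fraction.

NRCS table: row crops, contoured, good condition, soil group D → CN(II) = 86
Wet (AMC III): CN(III) = 23·86/(10 + 0.13·86) = 1978/(1059/50) = 98900/1059 ≈ 93.390
Retention S: 1000/CN − 10 with CN=93.390 → S = 700/989 ≈ 0.708 in
Ia = 0.2S: 0.2·0.708 = 0.142 in (exactly 140/989)
Since P=4.990 > Ia=0.142: effective rainfall P−Ia = 479511/98900 in
Runoff Q = (P−Ia)²/(P−Ia+S) = (4.848)²/(4.848+0.708) = 229930799121/54346637900 ≈ 4.231 in

Q = 229930799121/54346637900 in ≈ 4.231 in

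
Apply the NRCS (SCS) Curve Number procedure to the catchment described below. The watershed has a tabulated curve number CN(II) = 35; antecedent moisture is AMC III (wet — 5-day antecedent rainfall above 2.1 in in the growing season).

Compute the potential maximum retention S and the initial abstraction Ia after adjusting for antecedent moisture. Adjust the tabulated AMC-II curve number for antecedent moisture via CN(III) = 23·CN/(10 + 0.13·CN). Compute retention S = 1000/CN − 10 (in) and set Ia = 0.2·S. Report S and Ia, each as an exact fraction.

S = 1300/161 in ≈ 8.075 in; Ia = 260/161 in ≈ 1.615 in

Wet (AMC III): CN(III) = 23·35/(10 + 0.13·35) = 805/(291/20) = 16100/291 ≈ 55.326
Max retention: S = 1000/(16100/291) − 10 = 1300/161 in (≈ 8.075 in)
Ia = 0.2·(1300/161) = 260/161 in ≈ 1.615 in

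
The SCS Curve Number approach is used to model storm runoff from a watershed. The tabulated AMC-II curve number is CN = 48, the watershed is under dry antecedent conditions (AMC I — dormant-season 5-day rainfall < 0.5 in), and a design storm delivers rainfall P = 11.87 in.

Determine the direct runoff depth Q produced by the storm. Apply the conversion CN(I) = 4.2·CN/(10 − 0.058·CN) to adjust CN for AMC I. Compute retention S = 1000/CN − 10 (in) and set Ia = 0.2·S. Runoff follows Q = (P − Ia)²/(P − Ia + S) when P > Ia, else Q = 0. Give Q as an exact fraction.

Q = 1787682961/1290120300 in ≈ 1.386 in

Dry (AMC I): CN(I) = 4.2·48/(10 − 0.058·48) = (1008/5)/(902/125) = 12600/451 ≈ 27.938
Retention S: 1000/CN − 10 with CN=27.938 → S = 1625/63 ≈ 25.794 in
Ia = 0.2·(1625/63) = 325/63 in ≈ 5.159 in
P − Ia = 11.870 − 5.159 = 42281/6300 ≈ 6.711 in (> 0, runoff occurs)
Q: (42281/6300)² ÷ (204781/6300) = 1787682961/1290120300 in (≈ 1.386 in)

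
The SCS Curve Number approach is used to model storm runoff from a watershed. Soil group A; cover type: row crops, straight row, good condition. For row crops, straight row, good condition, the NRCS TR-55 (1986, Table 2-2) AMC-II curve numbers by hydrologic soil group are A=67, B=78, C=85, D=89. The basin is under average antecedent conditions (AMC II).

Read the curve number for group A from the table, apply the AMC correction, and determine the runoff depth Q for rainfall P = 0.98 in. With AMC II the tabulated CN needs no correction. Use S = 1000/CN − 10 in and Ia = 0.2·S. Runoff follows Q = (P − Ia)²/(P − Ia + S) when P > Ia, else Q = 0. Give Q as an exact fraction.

Q = 0 in ≈ 0.000 in

NRCS table: row crops, straight row, good condition, soil group A → CN(II) = 67
Average conditions: CN = 67 (no AMC adjustment).
Max retention: S = 1000/67 − 10 = 330/67 in (≈ 4.925 in)
Ia = 0.2S: 0.2·4.925 = 0.985 in (exactly 66/67)
P = 0.980 ≤ Ia = 0.985 in: entire storm abstracted, Q = 0.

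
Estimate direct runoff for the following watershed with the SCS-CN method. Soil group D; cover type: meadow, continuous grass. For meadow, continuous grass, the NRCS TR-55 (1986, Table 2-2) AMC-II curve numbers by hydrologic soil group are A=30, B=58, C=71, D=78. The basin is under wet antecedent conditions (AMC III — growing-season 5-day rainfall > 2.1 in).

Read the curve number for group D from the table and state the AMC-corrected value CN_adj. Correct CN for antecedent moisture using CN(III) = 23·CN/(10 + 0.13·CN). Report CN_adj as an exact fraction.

CN_adj = 89700/1007 ≈ 89.076

NRCS table: meadow, continuous grass, soil group D → CN(II) = 78
CN(III) from CN(II)=78: (23·78)/(10 + 0.13·78) = 89700/1007 ≈ 89.076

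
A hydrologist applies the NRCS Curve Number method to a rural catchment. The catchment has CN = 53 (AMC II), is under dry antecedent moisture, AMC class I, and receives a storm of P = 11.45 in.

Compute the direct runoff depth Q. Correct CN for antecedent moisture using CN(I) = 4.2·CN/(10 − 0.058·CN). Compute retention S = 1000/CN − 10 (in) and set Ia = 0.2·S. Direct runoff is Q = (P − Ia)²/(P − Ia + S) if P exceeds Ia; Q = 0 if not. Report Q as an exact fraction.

Adjust CN=53 to AMC I: 4.2·53/(10 − 0.058·53) → (1113/5) ÷ (3463/500) = 111300/3463 ≈ 32.140
Retention S: 1000/CN − 10 with CN=32.140 → S = 23500/1113 ≈ 21.114 in
Ia = 0.2S: 0.2·21.114 = 4.223 in (exactly 4700/1113)
P − Ia = 11.450 − 4.223 = 160877/22260 ≈ 7.227 in (> 0, runoff occurs)
Q: (160877/22260)² ÷ (630877/22260) = 25881409129/14043322020 in (≈ 1.843 in)

Q = 25881409129/14043322020 in ≈ 1.843 in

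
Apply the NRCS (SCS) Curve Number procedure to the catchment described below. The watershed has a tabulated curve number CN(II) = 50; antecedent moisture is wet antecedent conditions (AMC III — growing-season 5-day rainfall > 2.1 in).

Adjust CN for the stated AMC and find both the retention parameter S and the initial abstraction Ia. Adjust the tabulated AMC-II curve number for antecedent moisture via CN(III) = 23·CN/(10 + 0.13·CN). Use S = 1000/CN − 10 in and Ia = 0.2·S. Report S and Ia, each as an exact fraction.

CN(III) from CN(II)=50: (23·50)/(10 + 0.13·50) = 2300/33 ≈ 69.697
Max retention: S = 1000/(2300/33) − 10 = 100/23 in (≈ 4.348 in)
Initial abstraction Ia = S/5 = (100/23)/5 = 20/23 ≈ 0.870 in

S = 100/23 in ≈ 4.348 in; Ia = 20/23 in ≈ 0.870 in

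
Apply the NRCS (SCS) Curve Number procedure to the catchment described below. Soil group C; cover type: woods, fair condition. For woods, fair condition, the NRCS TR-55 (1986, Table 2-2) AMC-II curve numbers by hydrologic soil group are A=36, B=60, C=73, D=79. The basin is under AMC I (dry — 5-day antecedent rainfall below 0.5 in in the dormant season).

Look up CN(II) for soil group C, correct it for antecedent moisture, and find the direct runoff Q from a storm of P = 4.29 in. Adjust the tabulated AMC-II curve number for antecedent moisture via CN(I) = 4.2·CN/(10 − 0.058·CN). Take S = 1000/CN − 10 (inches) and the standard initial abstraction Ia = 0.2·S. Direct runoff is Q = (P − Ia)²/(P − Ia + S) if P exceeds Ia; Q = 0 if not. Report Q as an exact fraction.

Q = 5565849987/9866030300 in ≈ 0.564 in

NRCS table: woods, fair condition, soil group C → CN(II) = 73
Dry (AMC I): CN(I) = 4.2·73/(10 − 0.058·73) = (1533/5)/(2883/500) = 51100/961 ≈ 53.174
Retention S: 1000/CN − 10 with CN=53.174 → S = 4500/511 ≈ 8.806 in
Ia = 0.2·(4500/511) = 900/511 in ≈ 1.761 in
Since P=4.290 > Ia=1.761: effective rainfall P−Ia = 129219/51100 in
Q = (129219/51100)²/((129219/51100) + 4500/511) = (16697549961/2611210000)/(579219/51100) = 5565849987/9866030300 in ≈ 0.564 in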